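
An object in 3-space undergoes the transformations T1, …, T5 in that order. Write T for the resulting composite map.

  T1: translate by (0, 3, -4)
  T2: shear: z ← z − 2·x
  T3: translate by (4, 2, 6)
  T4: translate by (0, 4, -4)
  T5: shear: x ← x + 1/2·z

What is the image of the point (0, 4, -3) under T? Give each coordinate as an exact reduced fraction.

T1 translate by (0, 3, -4): (0, 4, -3) → (0, 7, -7)
T2 shear: z ← z − 2·x: (0, 7, -7) → (0, 7, -7)
T3 translate by (4, 2, 6): (0, 7, -7) → (4, 9, -1)
T4 translate by (0, 4, -4): (4, 9, -1) → (4, 13, -5)
T5 shear: x ← x + 1/2·z: (4, 13, -5) → (3/2, 13, -5)

T(p) = (3/2, 13, -5)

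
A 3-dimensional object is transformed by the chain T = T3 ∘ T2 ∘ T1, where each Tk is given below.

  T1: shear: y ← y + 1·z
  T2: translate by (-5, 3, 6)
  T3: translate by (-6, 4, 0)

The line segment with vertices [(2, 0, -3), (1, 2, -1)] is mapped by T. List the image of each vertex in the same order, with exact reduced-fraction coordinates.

T1 shear: y ← y + 1·z: (2, 0, -3) → (2, -3, -3); (1, 2, -1) → (1, 1, -1)
T2 translate by (-5, 3, 6): (2, -3, -3) → (-3, 0, 3); (1, 1, -1) → (-4, 4, 5)
T3 translate by (-6, 4, 0): (-3, 0, 3) → (-9, 4, 3); (-4, 4, 5) → (-10, 8, 5)

image vertices: (-9, 4, 3), (-10, 8, 5)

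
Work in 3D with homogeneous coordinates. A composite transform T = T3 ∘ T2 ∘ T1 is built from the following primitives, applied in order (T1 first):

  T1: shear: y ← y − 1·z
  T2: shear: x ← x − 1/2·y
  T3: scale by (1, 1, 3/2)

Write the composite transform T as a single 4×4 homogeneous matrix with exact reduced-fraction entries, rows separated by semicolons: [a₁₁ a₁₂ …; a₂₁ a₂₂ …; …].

T1 = [1 0 0 0; 0 1 -1 0; 0 0 1 0; 0 0 0 1]
T2·T1 = [1 -1/2 1/2 0; 0 1 -1 0; 0 0 1 0; 0 0 0 1]
T3·…·T1 = [1 -1/2 1/2 0; 0 1 -1 0; 0 0 3/2 0; 0 0 0 1]

T = [1 -1/2 1/2 0; 0 1 -1 0; 0 0 3/2 0; 0 0 0 1]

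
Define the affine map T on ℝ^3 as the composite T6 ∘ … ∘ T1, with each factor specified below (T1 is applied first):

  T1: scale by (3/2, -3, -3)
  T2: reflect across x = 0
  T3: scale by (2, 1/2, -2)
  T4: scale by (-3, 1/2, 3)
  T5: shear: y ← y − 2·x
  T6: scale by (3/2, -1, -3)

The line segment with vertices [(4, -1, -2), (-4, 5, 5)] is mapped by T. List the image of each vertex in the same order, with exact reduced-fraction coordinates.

T1 scale by (3/2, -3, -3): (4, -1, -2) → (6, 3, 6); (-4, 5, 5) → (-6, -15, -15)
T2 reflect across x = 0: (6, 3, 6) → (-6, 3, 6); (-6, -15, -15) → (6, -15, -15)
T3 scale by (2, 1/2, -2): (-6, 3, 6) → (-12, 3/2, -12); (6, -15, -15) → (12, -15/2, 30)
T4 scale by (-3, 1/2, 3): (-12, 3/2, -12) → (36, 3/4, -36); (12, -15/2, 30) → (-36, -15/4, 90)
T5 shear: y ← y − 2·x: (36, 3/4, -36) → (36, -285/4, -36); (-36, -15/4, 90) → (-36, 273/4, 90)
T6 scale by (3/2, -1, -3): (36, -285/4, -36) → (54, 285/4, 108); (-36, 273/4, 90) → (-54, -273/4, -270)

image vertices: (54, 285/4, 108), (-54, -273/4, -270)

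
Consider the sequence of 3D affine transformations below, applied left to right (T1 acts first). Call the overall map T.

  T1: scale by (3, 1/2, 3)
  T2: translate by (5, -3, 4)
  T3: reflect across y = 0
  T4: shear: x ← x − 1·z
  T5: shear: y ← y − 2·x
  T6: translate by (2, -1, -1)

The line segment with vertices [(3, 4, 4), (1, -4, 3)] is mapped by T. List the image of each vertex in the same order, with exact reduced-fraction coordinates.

image vertices: (0, 4, 15), (-3, 14, 12)

T1 scale by (3, 1/2, 3): (3, 4, 4) → (9, 2, 12); (1, -4, 3) → (3, -2, 9)
T2 translate by (5, -3, 4): (9, 2, 12) → (14, -1, 16); (3, -2, 9) → (8, -5, 13)
T3 reflect across y = 0: (14, -1, 16) → (14, 1, 16); (8, -5, 13) → (8, 5, 13)
T4 shear: x ← x − 1·z: (14, 1, 16) → (-2, 1, 16); (8, 5, 13) → (-5, 5, 13)
T5 shear: y ← y − 2·x: (-2, 1, 16) → (-2, 5, 16); (-5, 5, 13) → (-5, 15, 13)
T6 translate by (2, -1, -1): (-2, 5, 16) → (0, 4, 15); (-5, 15, 13) → (-3, 14, 12)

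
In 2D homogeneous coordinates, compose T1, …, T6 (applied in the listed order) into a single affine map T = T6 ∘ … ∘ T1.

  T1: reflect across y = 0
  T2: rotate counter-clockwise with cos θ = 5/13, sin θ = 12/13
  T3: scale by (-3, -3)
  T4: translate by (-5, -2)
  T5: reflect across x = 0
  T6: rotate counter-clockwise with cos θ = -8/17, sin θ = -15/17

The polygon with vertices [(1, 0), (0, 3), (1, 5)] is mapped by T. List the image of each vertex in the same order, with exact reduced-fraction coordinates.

image vertices: (-1570/221, -704/221), (-1099/221, -2747/221), (-145/17, -308/17)

T1 reflect across y = 0: (1, 0) → (1, 0); (0, 3) → (0, -3); (1, 5) → (1, -5)
T2 rotate counter-clockwise with cos θ = 5/13, sin θ = 12/13: (1, 0) → (5/13, 12/13); (0, -3) → (36/13, -15/13); (1, -5) → (5, -1)
T3 scale by (-3, -3): (5/13, 12/13) → (-15/13, -36/13); (36/13, -15/13) → (-108/13, 45/13); (5, -1) → (-15, 3)
T4 translate by (-5, -2): (-15/13, -36/13) → (-80/13, -62/13); (-108/13, 45/13) → (-173/13, 19/13); (-15, 3) → (-20, 1)
T5 reflect across x = 0: (-80/13, -62/13) → (80/13, -62/13); (-173/13, 19/13) → (173/13, 19/13); (-20, 1) → (20, 1)
T6 rotate counter-clockwise with cos θ = -8/17, sin θ = -15/17: (80/13, -62/13) → (-1570/221, -704/221); (173/13, 19/13) → (-1099/221, -2747/221); (20, 1) → (-145/17, -308/17)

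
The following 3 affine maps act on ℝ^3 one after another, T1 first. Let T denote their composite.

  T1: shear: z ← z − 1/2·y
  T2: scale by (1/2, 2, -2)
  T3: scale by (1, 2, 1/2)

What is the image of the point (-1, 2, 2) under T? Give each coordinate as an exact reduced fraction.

T(p) = (-1/2, 8, -1)

T1 shear: z ← z − 1/2·y: (-1, 2, 2) → (-1, 2, 1)
T2 scale by (1/2, 2, -2): (-1, 2, 1) → (-1/2, 4, -2)
T3 scale by (1, 2, 1/2): (-1/2, 4, -2) → (-1/2, 8, -1)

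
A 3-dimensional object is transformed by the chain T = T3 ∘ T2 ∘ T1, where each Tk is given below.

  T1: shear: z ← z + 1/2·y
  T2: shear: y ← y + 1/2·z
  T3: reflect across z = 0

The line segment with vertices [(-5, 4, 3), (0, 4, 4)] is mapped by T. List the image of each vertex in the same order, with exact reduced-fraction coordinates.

T1 shear: z ← z + 1/2·y: (-5, 4, 3) → (-5, 4, 5); (0, 4, 4) → (0, 4, 6)
T2 shear: y ← y + 1/2·z: (-5, 4, 5) → (-5, 13/2, 5); (0, 4, 6) → (0, 7, 6)
T3 reflect across z = 0: (-5, 13/2, 5) → (-5, 13/2, -5); (0, 7, 6) → (0, 7, -6)

image vertices: (-5, 13/2, -5), (0, 7, -6)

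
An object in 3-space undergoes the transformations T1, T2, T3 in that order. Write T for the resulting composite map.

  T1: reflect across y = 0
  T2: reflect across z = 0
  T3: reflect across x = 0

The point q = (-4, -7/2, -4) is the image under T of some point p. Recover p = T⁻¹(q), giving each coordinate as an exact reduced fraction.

p = (4, 7/2, 4)

T1 = [1 0 0 0; 0 -1 0 0; 0 0 1 0; 0 0 0 1]
T2·T1 = [1 0 0 0; 0 -1 0 0; 0 0 -1 0; 0 0 0 1]
T3·…·T1 = [-1 0 0 0; 0 -1 0 0; 0 0 -1 0; 0 0 0 1]
det M = -1; M⁻¹ = [-1 0 0 0; 0 -1 0 0; 0 0 -1 0; 0 0 0 1]
M⁻¹ · (-4, -7/2, -4)ᵀ = (4, 7/2, 4)ᵀ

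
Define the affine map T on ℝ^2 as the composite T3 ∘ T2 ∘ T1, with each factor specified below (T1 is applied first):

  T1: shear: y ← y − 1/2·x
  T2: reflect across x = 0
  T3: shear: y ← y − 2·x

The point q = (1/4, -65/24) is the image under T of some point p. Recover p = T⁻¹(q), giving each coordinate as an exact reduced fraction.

T1 = [1 0 0; -1/2 1 0; 0 0 1]
T2·T1 = [-1 0 0; -1/2 1 0; 0 0 1]
T3·…·T1 = [-1 0 0; 3/2 1 0; 0 0 1]
det M = -1; M⁻¹ = [-1 0 0; 3/2 1 0; 0 0 1]
M⁻¹ · (1/4, -65/24)ᵀ = (-1/4, -7/3)ᵀ

p = (-1/4, -7/3)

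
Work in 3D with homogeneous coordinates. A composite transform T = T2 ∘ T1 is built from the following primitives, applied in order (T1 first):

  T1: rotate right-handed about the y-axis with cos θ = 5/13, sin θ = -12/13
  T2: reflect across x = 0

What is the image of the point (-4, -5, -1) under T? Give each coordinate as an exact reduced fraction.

T(p) = (8/13, -5, -53/13)

T1 rotate right-handed about the y-axis with cos θ = 5/13, sin θ = -12/13: (-4, -5, -1) → (-8/13, -5, -53/13)
T2 reflect across x = 0: (-8/13, -5, -53/13) → (8/13, -5, -53/13)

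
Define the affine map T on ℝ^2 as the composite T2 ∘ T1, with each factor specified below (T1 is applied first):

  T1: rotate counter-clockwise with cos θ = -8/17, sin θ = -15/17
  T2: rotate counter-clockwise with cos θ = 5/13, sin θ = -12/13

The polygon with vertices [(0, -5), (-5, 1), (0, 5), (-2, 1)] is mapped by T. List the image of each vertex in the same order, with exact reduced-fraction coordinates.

image vertices: (105/221, 1100/221), (83/17, -25/17), (-105/221, -1100/221), (419/221, -262/221)

T1 rotate counter-clockwise with cos θ = -8/17, sin θ = -15/17: (0, -5) → (-75/17, 40/17); (-5, 1) → (55/17, 67/17); (0, 5) → (75/17, -40/17); (-2, 1) → (31/17, 22/17)
T2 rotate counter-clockwise with cos θ = 5/13, sin θ = -12/13: (-75/17, 40/17) → (105/221, 1100/221); (55/17, 67/17) → (83/17, -25/17); (75/17, -40/17) → (-105/221, -1100/221); (31/17, 22/17) → (419/221, -262/221)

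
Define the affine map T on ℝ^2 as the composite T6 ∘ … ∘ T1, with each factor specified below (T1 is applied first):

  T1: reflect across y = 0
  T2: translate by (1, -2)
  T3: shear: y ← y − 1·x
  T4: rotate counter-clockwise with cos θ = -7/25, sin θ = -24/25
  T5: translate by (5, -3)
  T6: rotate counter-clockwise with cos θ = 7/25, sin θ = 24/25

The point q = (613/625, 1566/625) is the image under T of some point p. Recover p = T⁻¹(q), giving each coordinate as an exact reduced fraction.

T1 = [1 0 0; 0 -1 0; 0 0 1]
T2·T1 = [1 0 1; 0 -1 -2; 0 0 1]
T3·…·T1 = [1 0 1; -1 -1 -3; 0 0 1]
T4·…·T1 = [-31/25 -24/25 -79/25; -17/25 7/25 -3/25; 0 0 1]
T5·…·T1 = [-31/25 -24/25 46/25; -17/25 7/25 -78/25; 0 0 1]
T6·…·T1 = [191/625 -336/625 2194/625; -863/625 -527/625 558/625; 0 0 1]
det M = -1; M⁻¹ = [527/625 -336/625 -62/25; -863/625 -191/625 128/25; 0 0 1]
M⁻¹ · (613/625, 1566/625)ᵀ = (-3, 3)ᵀ

p = (-3, 3)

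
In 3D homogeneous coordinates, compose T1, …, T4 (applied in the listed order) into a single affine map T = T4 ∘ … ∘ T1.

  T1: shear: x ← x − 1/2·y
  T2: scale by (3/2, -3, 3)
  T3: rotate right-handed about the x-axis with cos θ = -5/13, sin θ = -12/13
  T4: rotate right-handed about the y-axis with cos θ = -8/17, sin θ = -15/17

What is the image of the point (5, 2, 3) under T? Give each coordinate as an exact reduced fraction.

T(p) = (-1029/221, 138/13, 954/221)

T1 shear: x ← x − 1/2·y: (5, 2, 3) → (4, 2, 3)
T2 scale by (3/2, -3, 3): (4, 2, 3) → (6, -6, 9)
T3 rotate right-handed about the x-axis with cos θ = -5/13, sin θ = -12/13: (6, -6, 9) → (6, 138/13, 27/13)
T4 rotate right-handed about the y-axis with cos θ = -8/17, sin θ = -15/17: (6, 138/13, 27/13) → (-1029/221, 138/13, 954/221)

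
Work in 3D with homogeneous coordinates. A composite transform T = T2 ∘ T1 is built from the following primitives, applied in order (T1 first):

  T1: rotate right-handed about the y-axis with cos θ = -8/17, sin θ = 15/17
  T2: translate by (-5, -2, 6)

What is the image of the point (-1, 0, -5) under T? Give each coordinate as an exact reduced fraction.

T(p) = (-152/17, -2, 157/17)

T1 rotate right-handed about the y-axis with cos θ = -8/17, sin θ = 15/17: (-1, 0, -5) → (-67/17, 0, 55/17)
T2 translate by (-5, -2, 6): (-67/17, 0, 55/17) → (-152/17, -2, 157/17)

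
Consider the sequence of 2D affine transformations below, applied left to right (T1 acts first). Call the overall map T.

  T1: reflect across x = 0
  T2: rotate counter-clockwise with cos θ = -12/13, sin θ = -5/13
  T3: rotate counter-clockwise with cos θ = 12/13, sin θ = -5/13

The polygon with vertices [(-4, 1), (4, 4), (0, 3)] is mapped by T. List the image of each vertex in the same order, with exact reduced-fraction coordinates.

image vertices: (-4, -1), (4, -4), (0, -3)

T1 reflect across x = 0: (-4, 1) → (4, 1); (4, 4) → (-4, 4); (0, 3) → (0, 3)
T2 rotate counter-clockwise with cos θ = -12/13, sin θ = -5/13: (4, 1) → (-43/13, -32/13); (-4, 4) → (68/13, -28/13); (0, 3) → (15/13, -36/13)
T3 rotate counter-clockwise with cos θ = 12/13, sin θ = -5/13: (-43/13, -32/13) → (-4, -1); (68/13, -28/13) → (4, -4); (15/13, -36/13) → (0, -3)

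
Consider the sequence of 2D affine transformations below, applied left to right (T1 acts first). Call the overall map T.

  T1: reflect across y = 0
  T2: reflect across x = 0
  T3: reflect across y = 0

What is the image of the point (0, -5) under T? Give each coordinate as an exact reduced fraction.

T(p) = (0, -5)

T1 reflect across y = 0: (0, -5) → (0, 5)
T2 reflect across x = 0: (0, 5) → (0, 5)
T3 reflect across y = 0: (0, 5) → (0, -5)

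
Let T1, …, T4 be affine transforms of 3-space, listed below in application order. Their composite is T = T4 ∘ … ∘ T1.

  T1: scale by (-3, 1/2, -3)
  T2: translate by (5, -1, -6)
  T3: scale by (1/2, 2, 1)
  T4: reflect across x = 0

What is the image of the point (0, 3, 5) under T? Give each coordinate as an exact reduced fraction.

T1 scale by (-3, 1/2, -3): (0, 3, 5) → (0, 3/2, -15)
T2 translate by (5, -1, -6): (0, 3/2, -15) → (5, 1/2, -21)
T3 scale by (1/2, 2, 1): (5, 1/2, -21) → (5/2, 1, -21)
T4 reflect across x = 0: (5/2, 1, -21) → (-5/2, 1, -21)

T(p) = (-5/2, 1, -21)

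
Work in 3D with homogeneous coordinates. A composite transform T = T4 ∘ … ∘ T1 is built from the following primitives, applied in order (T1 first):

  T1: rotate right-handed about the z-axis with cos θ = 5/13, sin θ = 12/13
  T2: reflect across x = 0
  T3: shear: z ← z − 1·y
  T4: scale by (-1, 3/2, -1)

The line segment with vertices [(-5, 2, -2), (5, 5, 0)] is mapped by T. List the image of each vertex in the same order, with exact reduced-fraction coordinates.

T1 rotate right-handed about the z-axis with cos θ = 5/13, sin θ = 12/13: (-5, 2, -2) → (-49/13, -50/13, -2); (5, 5, 0) → (-35/13, 85/13, 0)
T2 reflect across x = 0: (-49/13, -50/13, -2) → (49/13, -50/13, -2); (-35/13, 85/13, 0) → (35/13, 85/13, 0)
T3 shear: z ← z − 1·y: (49/13, -50/13, -2) → (49/13, -50/13, 24/13); (35/13, 85/13, 0) → (35/13, 85/13, -85/13)
T4 scale by (-1, 3/2, -1): (49/13, -50/13, 24/13) → (-49/13, -75/13, -24/13); (35/13, 85/13, -85/13) → (-35/13, 255/26, 85/13)

image vertices: (-49/13, -75/13, -24/13), (-35/13, 255/26, 85/13)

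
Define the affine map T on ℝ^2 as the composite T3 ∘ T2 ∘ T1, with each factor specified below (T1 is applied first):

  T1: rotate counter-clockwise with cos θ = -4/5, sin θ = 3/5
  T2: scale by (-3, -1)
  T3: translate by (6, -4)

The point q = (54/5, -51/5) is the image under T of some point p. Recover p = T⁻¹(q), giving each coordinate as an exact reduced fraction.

T1 = [-4/5 -3/5 0; 3/5 -4/5 0; 0 0 1]
T2·T1 = [12/5 9/5 0; -3/5 4/5 0; 0 0 1]
T3·…·T1 = [12/5 9/5 6; -3/5 4/5 -4; 0 0 1]
det M = 3; M⁻¹ = [4/15 -3/5 -4; 1/5 4/5 2; 0 0 1]
M⁻¹ · (54/5, -51/5)ᵀ = (5, -4)ᵀ

p = (5, -4)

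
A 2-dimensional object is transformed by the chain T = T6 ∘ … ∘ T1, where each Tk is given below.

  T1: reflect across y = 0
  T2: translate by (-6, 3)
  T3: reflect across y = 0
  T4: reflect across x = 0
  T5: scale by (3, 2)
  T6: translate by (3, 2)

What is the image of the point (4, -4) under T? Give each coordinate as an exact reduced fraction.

T(p) = (9, -12)

T1 reflect across y = 0: (4, -4) → (4, 4)
T2 translate by (-6, 3): (4, 4) → (-2, 7)
T3 reflect across y = 0: (-2, 7) → (-2, -7)
T4 reflect across x = 0: (-2, -7) → (2, -7)
T5 scale by (3, 2): (2, -7) → (6, -14)
T6 translate by (3, 2): (6, -14) → (9, -12)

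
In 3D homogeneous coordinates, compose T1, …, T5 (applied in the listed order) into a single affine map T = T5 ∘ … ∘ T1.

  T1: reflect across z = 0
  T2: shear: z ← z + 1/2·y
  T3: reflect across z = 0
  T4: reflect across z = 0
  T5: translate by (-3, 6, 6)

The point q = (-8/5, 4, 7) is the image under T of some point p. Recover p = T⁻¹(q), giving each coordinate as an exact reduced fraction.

T1 = [1 0 0 0; 0 1 0 0; 0 0 -1 0; 0 0 0 1]
T2·T1 = [1 0 0 0; 0 1 0 0; 0 1/2 -1 0; 0 0 0 1]
T3·…·T1 = [1 0 0 0; 0 1 0 0; 0 -1/2 1 0; 0 0 0 1]
T4·…·T1 = [1 0 0 0; 0 1 0 0; 0 1/2 -1 0; 0 0 0 1]
T5·…·T1 = [1 0 0 -3; 0 1 0 6; 0 1/2 -1 6; 0 0 0 1]
det M = -1; M⁻¹ = [1 0 0 3; 0 1 0 -6; 0 1/2 -1 3; 0 0 0 1]
M⁻¹ · (-8/5, 4, 7)ᵀ = (7/5, -2, -2)ᵀ

p = (7/5, -2, -2)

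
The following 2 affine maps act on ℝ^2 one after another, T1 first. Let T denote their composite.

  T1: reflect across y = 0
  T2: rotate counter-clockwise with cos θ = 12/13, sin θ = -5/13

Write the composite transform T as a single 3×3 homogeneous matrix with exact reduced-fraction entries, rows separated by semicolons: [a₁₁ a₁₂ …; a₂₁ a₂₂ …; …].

T = [12/13 -5/13 0; -5/13 -12/13 0; 0 0 1]

T1 = [1 0 0; 0 -1 0; 0 0 1]
T2·T1 = [12/13 -5/13 0; -5/13 -12/13 0; 0 0 1]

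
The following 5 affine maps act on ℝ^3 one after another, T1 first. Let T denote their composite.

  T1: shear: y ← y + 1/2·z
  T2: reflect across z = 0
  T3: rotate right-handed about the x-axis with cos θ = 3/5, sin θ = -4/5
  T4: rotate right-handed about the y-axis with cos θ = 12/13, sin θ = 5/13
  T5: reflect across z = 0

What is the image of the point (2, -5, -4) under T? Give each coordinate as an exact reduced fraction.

T1 shear: y ← y + 1/2·z: (2, -5, -4) → (2, -7, -4)
T2 reflect across z = 0: (2, -7, -4) → (2, -7, 4)
T3 rotate right-handed about the x-axis with cos θ = 3/5, sin θ = -4/5: (2, -7, 4) → (2, -1, 8)
T4 rotate right-handed about the y-axis with cos θ = 12/13, sin θ = 5/13: (2, -1, 8) → (64/13, -1, 86/13)
T5 reflect across z = 0: (64/13, -1, 86/13) → (64/13, -1, -86/13)

T(p) = (64/13, -1, -86/13)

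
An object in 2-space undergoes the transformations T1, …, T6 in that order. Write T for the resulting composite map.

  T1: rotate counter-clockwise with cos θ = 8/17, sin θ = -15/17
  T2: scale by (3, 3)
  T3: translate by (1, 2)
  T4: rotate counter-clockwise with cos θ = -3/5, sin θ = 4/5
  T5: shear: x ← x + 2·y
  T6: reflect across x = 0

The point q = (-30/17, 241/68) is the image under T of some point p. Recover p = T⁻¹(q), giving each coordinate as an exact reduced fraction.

T1 = [8/17 15/17 0; -15/17 8/17 0; 0 0 1]
T2·T1 = [24/17 45/17 0; -45/17 24/17 0; 0 0 1]
T3·…·T1 = [24/17 45/17 1; -45/17 24/17 2; 0 0 1]
T4·…·T1 = [108/85 -231/85 -11/5; 231/85 108/85 -2/5; 0 0 1]
T5·…·T1 = [114/17 -3/17 -3; 231/85 108/85 -2/5; 0 0 1]
T6·…·T1 = [-114/17 3/17 3; 231/85 108/85 -2/5; 0 0 1]
det M = -9; M⁻¹ = [-12/85 1/51 22/51; 77/255 38/51 -31/51; 0 0 1]
M⁻¹ · (-30/17, 241/68)ᵀ = (3/4, 3/2)ᵀ

p = (3/4, 3/2)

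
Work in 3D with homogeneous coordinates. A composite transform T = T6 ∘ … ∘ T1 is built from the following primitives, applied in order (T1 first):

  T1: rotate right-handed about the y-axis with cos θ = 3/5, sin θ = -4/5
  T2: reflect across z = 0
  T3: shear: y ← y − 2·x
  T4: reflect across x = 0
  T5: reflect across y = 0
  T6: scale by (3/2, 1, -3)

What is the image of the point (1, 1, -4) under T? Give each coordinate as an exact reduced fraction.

T1 rotate right-handed about the y-axis with cos θ = 3/5, sin θ = -4/5: (1, 1, -4) → (19/5, 1, -8/5)
T2 reflect across z = 0: (19/5, 1, -8/5) → (19/5, 1, 8/5)
T3 shear: y ← y − 2·x: (19/5, 1, 8/5) → (19/5, -33/5, 8/5)
T4 reflect across x = 0: (19/5, -33/5, 8/5) → (-19/5, -33/5, 8/5)
T5 reflect across y = 0: (-19/5, -33/5, 8/5) → (-19/5, 33/5, 8/5)
T6 scale by (3/2, 1, -3): (-19/5, 33/5, 8/5) → (-57/10, 33/5, -24/5)

T(p) = (-57/10, 33/5, -24/5)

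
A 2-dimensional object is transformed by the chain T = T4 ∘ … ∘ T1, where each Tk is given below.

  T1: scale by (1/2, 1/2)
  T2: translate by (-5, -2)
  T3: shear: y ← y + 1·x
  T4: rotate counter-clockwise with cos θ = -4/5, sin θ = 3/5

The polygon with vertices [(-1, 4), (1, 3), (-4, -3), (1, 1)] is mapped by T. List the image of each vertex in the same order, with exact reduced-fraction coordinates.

T1 scale by (1/2, 1/2): (-1, 4) → (-1/2, 2); (1, 3) → (1/2, 3/2); (-4, -3) → (-2, -3/2); (1, 1) → (1/2, 1/2)
T2 translate by (-5, -2): (-1/2, 2) → (-11/2, 0); (1/2, 3/2) → (-9/2, -1/2); (-2, -3/2) → (-7, -7/2); (1/2, 1/2) → (-9/2, -3/2)
T3 shear: y ← y + 1·x: (-11/2, 0) → (-11/2, -11/2); (-9/2, -1/2) → (-9/2, -5); (-7, -7/2) → (-7, -21/2); (-9/2, -3/2) → (-9/2, -6)
T4 rotate counter-clockwise with cos θ = -4/5, sin θ = 3/5: (-11/2, -11/2) → (77/10, 11/10); (-9/2, -5) → (33/5, 13/10); (-7, -21/2) → (119/10, 21/5); (-9/2, -6) → (36/5, 21/10)

image vertices: (77/10, 11/10), (33/5, 13/10), (119/10, 21/5), (36/5, 21/10)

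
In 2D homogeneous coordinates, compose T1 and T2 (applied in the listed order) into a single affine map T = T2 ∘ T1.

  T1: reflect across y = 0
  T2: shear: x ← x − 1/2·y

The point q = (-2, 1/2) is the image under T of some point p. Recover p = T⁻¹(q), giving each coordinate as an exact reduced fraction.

T1 = [1 0 0; 0 -1 0; 0 0 1]
T2·T1 = [1 1/2 0; 0 -1 0; 0 0 1]
det M = -1; M⁻¹ = [1 1/2 0; 0 -1 0; 0 0 1]
M⁻¹ · (-2, 1/2)ᵀ = (-7/4, -1/2)ᵀ

p = (-7/4, -1/2)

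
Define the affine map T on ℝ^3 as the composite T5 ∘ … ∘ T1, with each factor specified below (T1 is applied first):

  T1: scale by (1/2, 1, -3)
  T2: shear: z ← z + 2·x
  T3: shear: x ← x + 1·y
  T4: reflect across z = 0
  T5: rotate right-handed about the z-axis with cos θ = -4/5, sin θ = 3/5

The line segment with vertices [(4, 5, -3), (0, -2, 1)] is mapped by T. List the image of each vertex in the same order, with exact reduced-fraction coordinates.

image vertices: (-43/5, 1/5, -13), (14/5, 2/5, 3)

T1 scale by (1/2, 1, -3): (4, 5, -3) → (2, 5, 9); (0, -2, 1) → (0, -2, -3)
T2 shear: z ← z + 2·x: (2, 5, 9) → (2, 5, 13); (0, -2, -3) → (0, -2, -3)
T3 shear: x ← x + 1·y: (2, 5, 13) → (7, 5, 13); (0, -2, -3) → (-2, -2, -3)
T4 reflect across z = 0: (7, 5, 13) → (7, 5, -13); (-2, -2, -3) → (-2, -2, 3)
T5 rotate right-handed about the z-axis with cos θ = -4/5, sin θ = 3/5: (7, 5, -13) → (-43/5, 1/5, -13); (-2, -2, 3) → (14/5, 2/5, 3)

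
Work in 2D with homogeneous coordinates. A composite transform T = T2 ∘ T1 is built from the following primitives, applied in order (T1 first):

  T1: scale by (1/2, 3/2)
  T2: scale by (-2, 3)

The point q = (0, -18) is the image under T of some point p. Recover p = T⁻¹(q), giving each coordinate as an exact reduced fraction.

T1 = [1/2 0 0; 0 3/2 0; 0 0 1]
T2·T1 = [-1 0 0; 0 9/2 0; 0 0 1]
det M = -9/2; M⁻¹ = [-1 0 0; 0 2/9 0; 0 0 1]
M⁻¹ · (0, -18)ᵀ = (0, -4)ᵀ

p = (0, -4)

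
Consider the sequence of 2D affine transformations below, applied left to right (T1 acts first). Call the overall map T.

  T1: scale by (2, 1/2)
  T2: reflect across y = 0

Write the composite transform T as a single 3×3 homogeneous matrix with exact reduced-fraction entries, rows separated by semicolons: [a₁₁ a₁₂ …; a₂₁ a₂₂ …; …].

T1 = [2 0 0; 0 1/2 0; 0 0 1]
T2·T1 = [2 0 0; 0 -1/2 0; 0 0 1]

T = [2 0 0; 0 -1/2 0; 0 0 1]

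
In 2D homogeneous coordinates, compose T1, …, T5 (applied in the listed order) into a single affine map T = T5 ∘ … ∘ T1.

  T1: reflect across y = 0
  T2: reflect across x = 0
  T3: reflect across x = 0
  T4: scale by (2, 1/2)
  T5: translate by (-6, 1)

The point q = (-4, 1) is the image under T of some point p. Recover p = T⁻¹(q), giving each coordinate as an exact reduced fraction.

T1 = [1 0 0; 0 -1 0; 0 0 1]
T2·T1 = [-1 0 0; 0 -1 0; 0 0 1]
T3·…·T1 = [1 0 0; 0 -1 0; 0 0 1]
T4·…·T1 = [2 0 0; 0 -1/2 0; 0 0 1]
T5·…·T1 = [2 0 -6; 0 -1/2 1; 0 0 1]
det M = -1; M⁻¹ = [1/2 0 3; 0 -2 2; 0 0 1]
M⁻¹ · (-4, 1)ᵀ = (1, 0)ᵀ

p = (1, 0)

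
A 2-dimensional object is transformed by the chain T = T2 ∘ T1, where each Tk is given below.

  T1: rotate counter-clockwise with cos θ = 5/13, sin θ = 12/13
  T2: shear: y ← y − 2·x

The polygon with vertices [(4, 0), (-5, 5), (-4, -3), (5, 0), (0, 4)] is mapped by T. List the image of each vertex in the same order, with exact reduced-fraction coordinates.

T1 rotate counter-clockwise with cos θ = 5/13, sin θ = 12/13: (4, 0) → (20/13, 48/13); (-5, 5) → (-85/13, -35/13); (-4, -3) → (16/13, -63/13); (5, 0) → (25/13, 60/13); (0, 4) → (-48/13, 20/13)
T2 shear: y ← y − 2·x: (20/13, 48/13) → (20/13, 8/13); (-85/13, -35/13) → (-85/13, 135/13); (16/13, -63/13) → (16/13, -95/13); (25/13, 60/13) → (25/13, 10/13); (-48/13, 20/13) → (-48/13, 116/13)

image vertices: (20/13, 8/13), (-85/13, 135/13), (16/13, -95/13), (25/13, 10/13), (-48/13, 116/13)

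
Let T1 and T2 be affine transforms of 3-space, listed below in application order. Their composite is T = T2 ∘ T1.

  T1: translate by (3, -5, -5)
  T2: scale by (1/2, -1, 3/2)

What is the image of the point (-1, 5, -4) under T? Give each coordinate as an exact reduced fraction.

T(p) = (1, 0, -27/2)

T1 translate by (3, -5, -5): (-1, 5, -4) → (2, 0, -9)
T2 scale by (1/2, -1, 3/2): (2, 0, -9) → (1, 0, -27/2)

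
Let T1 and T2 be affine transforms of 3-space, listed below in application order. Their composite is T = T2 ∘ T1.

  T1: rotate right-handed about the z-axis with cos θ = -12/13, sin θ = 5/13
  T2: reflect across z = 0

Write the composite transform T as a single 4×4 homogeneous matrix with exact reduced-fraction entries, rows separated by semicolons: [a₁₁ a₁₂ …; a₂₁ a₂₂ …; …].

T1 = [-12/13 -5/13 0 0; 5/13 -12/13 0 0; 0 0 1 0; 0 0 0 1]
T2·T1 = [-12/13 -5/13 0 0; 5/13 -12/13 0 0; 0 0 -1 0; 0 0 0 1]

T = [-12/13 -5/13 0 0; 5/13 -12/13 0 0; 0 0 -1 0; 0 0 0 1]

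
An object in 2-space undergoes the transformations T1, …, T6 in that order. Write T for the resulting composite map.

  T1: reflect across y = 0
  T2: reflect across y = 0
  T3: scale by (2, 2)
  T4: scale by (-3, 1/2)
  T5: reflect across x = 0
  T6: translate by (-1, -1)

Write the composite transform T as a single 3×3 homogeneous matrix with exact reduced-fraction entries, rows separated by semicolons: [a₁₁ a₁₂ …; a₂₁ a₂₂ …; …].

T1 = [1 0 0; 0 -1 0; 0 0 1]
T2·T1 = [1 0 0; 0 1 0; 0 0 1]
T3·…·T1 = [2 0 0; 0 2 0; 0 0 1]
T4·…·T1 = [-6 0 0; 0 1 0; 0 0 1]
T5·…·T1 = [6 0 0; 0 1 0; 0 0 1]
T6·…·T1 = [6 0 -1; 0 1 -1; 0 0 1]

T = [6 0 -1; 0 1 -1; 0 0 1]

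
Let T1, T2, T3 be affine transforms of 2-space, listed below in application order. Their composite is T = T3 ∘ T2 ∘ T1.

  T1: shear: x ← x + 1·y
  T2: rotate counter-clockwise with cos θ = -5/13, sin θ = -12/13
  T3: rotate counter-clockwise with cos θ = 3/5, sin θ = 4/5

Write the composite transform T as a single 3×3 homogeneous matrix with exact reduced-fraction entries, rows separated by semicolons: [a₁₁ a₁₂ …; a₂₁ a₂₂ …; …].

T = [33/65 89/65 0; -56/65 -23/65 0; 0 0 1]

T1 = [1 1 0; 0 1 0; 0 0 1]
T2·T1 = [-5/13 7/13 0; -12/13 -17/13 0; 0 0 1]
T3·…·T1 = [33/65 89/65 0; -56/65 -23/65 0; 0 0 1]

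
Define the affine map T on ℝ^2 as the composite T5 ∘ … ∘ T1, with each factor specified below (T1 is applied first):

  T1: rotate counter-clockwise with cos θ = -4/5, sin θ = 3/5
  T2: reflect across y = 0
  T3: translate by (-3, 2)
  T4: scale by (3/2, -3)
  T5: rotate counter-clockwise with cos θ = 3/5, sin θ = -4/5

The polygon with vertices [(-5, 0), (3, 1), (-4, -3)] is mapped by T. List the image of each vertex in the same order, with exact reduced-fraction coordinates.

T1 rotate counter-clockwise with cos θ = -4/5, sin θ = 3/5: (-5, 0) → (4, -3); (3, 1) → (-3, 1); (-4, -3) → (5, 0)
T2 reflect across y = 0: (4, -3) → (4, 3); (-3, 1) → (-3, -1); (5, 0) → (5, 0)
T3 translate by (-3, 2): (4, 3) → (1, 5); (-3, -1) → (-6, 1); (5, 0) → (2, 2)
T4 scale by (3/2, -3): (1, 5) → (3/2, -15); (-6, 1) → (-9, -3); (2, 2) → (3, -6)
T5 rotate counter-clockwise with cos θ = 3/5, sin θ = -4/5: (3/2, -15) → (-111/10, -51/5); (-9, -3) → (-39/5, 27/5); (3, -6) → (-3, -6)

image vertices: (-111/10, -51/5), (-39/5, 27/5), (-3, -6)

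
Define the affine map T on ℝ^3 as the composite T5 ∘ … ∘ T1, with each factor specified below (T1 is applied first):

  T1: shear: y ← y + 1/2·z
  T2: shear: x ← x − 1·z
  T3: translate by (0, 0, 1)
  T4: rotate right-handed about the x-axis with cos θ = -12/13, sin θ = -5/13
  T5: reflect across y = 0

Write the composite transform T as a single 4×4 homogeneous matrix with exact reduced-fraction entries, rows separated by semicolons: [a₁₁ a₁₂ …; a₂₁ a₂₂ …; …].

T = [1 0 -1 0; 0 12/13 1/13 -5/13; 0 -5/13 -29/26 -12/13; 0 0 0 1]

T1 = [1 0 0 0; 0 1 1/2 0; 0 0 1 0; 0 0 0 1]
T2·T1 = [1 0 -1 0; 0 1 1/2 0; 0 0 1 0; 0 0 0 1]
T3·…·T1 = [1 0 -1 0; 0 1 1/2 0; 0 0 1 1; 0 0 0 1]
T4·…·T1 = [1 0 -1 0; 0 -12/13 -1/13 5/13; 0 -5/13 -29/26 -12/13; 0 0 0 1]
T5·…·T1 = [1 0 -1 0; 0 12/13 1/13 -5/13; 0 -5/13 -29/26 -12/13; 0 0 0 1]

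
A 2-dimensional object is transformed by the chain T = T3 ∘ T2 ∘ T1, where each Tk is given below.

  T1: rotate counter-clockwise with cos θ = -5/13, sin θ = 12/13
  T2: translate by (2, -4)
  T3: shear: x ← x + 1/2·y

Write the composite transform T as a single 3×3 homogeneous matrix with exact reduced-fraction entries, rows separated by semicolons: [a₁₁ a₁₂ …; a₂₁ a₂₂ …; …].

T = [1/13 -29/26 0; 12/13 -5/13 -4; 0 0 1]

T1 = [-5/13 -12/13 0; 12/13 -5/13 0; 0 0 1]
T2·T1 = [-5/13 -12/13 2; 12/13 -5/13 -4; 0 0 1]
T3·…·T1 = [1/13 -29/26 0; 12/13 -5/13 -4; 0 0 1]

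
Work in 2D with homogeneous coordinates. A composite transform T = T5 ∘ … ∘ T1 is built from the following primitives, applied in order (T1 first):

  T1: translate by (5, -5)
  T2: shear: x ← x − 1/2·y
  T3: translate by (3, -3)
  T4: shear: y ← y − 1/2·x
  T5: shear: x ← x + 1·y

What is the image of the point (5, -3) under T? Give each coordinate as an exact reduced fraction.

T(p) = (-5/2, -39/2)

T1 translate by (5, -5): (5, -3) → (10, -8)
T2 shear: x ← x − 1/2·y: (10, -8) → (14, -8)
T3 translate by (3, -3): (14, -8) → (17, -11)
T4 shear: y ← y − 1/2·x: (17, -11) → (17, -39/2)
T5 shear: x ← x + 1·y: (17, -39/2) → (-5/2, -39/2)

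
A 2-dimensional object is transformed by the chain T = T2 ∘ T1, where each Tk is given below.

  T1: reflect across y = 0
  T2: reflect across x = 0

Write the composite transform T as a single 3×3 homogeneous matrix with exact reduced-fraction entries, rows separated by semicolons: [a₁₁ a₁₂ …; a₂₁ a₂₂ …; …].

T1 = [1 0 0; 0 -1 0; 0 0 1]
T2·T1 = [-1 0 0; 0 -1 0; 0 0 1]

T = [-1 0 0; 0 -1 0; 0 0 1]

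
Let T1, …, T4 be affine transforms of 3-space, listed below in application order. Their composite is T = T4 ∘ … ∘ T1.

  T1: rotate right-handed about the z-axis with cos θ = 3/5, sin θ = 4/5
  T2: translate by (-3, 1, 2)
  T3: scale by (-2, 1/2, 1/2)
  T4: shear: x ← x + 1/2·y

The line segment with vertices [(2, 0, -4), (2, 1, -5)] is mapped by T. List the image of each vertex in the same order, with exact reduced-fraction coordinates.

image vertices: (17/4, 13/10, -1), (6, 8/5, -3/2)

T1 rotate right-handed about the z-axis with cos θ = 3/5, sin θ = 4/5: (2, 0, -4) → (6/5, 8/5, -4); (2, 1, -5) → (2/5, 11/5, -5)
T2 translate by (-3, 1, 2): (6/5, 8/5, -4) → (-9/5, 13/5, -2); (2/5, 11/5, -5) → (-13/5, 16/5, -3)
T3 scale by (-2, 1/2, 1/2): (-9/5, 13/5, -2) → (18/5, 13/10, -1); (-13/5, 16/5, -3) → (26/5, 8/5, -3/2)
T4 shear: x ← x + 1/2·y: (18/5, 13/10, -1) → (17/4, 13/10, -1); (26/5, 8/5, -3/2) → (6, 8/5, -3/2)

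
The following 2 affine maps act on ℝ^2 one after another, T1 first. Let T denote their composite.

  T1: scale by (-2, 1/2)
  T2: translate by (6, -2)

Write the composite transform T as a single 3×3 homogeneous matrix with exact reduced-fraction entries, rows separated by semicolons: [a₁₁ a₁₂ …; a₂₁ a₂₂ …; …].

T = [-2 0 6; 0 1/2 -2; 0 0 1]

T1 = [-2 0 0; 0 1/2 0; 0 0 1]
T2·T1 = [-2 0 6; 0 1/2 -2; 0 0 1]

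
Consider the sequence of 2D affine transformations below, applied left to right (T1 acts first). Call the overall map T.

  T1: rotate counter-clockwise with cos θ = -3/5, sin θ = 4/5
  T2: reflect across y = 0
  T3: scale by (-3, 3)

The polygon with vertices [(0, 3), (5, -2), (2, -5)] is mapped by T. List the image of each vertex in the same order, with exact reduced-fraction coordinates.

T1 rotate counter-clockwise with cos θ = -3/5, sin θ = 4/5: (0, 3) → (-12/5, -9/5); (5, -2) → (-7/5, 26/5); (2, -5) → (14/5, 23/5)
T2 reflect across y = 0: (-12/5, -9/5) → (-12/5, 9/5); (-7/5, 26/5) → (-7/5, -26/5); (14/5, 23/5) → (14/5, -23/5)
T3 scale by (-3, 3): (-12/5, 9/5) → (36/5, 27/5); (-7/5, -26/5) → (21/5, -78/5); (14/5, -23/5) → (-42/5, -69/5)

image vertices: (36/5, 27/5), (21/5, -78/5), (-42/5, -69/5)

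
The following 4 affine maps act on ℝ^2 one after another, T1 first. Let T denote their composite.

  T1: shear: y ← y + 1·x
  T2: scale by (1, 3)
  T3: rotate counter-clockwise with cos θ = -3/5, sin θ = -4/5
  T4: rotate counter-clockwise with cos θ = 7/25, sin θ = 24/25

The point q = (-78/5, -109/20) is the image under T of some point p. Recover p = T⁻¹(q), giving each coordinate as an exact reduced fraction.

T1 = [1 0 0; 1 1 0; 0 0 1]
T2·T1 = [1 0 0; 3 3 0; 0 0 1]
T3·…·T1 = [9/5 12/5 0; -13/5 -9/5 0; 0 0 1]
T4·…·T1 = [3 12/5 0; 1 9/5 0; 0 0 1]
det M = 3; M⁻¹ = [3/5 -4/5 0; -1/3 1 0; 0 0 1]
M⁻¹ · (-78/5, -109/20)ᵀ = (-5, -1/4)ᵀ

p = (-5, -1/4)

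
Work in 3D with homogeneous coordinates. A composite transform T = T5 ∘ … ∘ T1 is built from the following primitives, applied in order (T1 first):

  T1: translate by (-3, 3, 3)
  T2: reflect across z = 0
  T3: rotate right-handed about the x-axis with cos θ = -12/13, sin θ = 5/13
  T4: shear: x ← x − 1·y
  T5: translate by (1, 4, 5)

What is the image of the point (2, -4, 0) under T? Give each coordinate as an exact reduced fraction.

T1 translate by (-3, 3, 3): (2, -4, 0) → (-1, -1, 3)
T2 reflect across z = 0: (-1, -1, 3) → (-1, -1, -3)
T3 rotate right-handed about the x-axis with cos θ = -12/13, sin θ = 5/13: (-1, -1, -3) → (-1, 27/13, 31/13)
T4 shear: x ← x − 1·y: (-1, 27/13, 31/13) → (-40/13, 27/13, 31/13)
T5 translate by (1, 4, 5): (-40/13, 27/13, 31/13) → (-27/13, 79/13, 96/13)

T(p) = (-27/13, 79/13, 96/13)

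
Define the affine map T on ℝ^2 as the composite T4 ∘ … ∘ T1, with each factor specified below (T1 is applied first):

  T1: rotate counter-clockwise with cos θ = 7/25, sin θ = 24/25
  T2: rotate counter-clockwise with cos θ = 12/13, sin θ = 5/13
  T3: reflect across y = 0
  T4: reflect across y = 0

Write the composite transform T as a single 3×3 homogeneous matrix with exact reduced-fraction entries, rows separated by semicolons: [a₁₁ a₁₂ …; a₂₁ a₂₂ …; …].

T1 = [7/25 -24/25 0; 24/25 7/25 0; 0 0 1]
T2·T1 = [-36/325 -323/325 0; 323/325 -36/325 0; 0 0 1]
T3·…·T1 = [-36/325 -323/325 0; -323/325 36/325 0; 0 0 1]
T4·…·T1 = [-36/325 -323/325 0; 323/325 -36/325 0; 0 0 1]

T = [-36/325 -323/325 0; 323/325 -36/325 0; 0 0 1]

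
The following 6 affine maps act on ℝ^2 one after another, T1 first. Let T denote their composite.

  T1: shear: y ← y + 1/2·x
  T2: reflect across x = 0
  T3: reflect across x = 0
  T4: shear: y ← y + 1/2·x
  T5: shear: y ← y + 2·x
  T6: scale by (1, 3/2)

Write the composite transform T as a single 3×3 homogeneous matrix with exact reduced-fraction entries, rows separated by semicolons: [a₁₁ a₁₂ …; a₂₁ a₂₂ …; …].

T = [1 0 0; 9/2 3/2 0; 0 0 1]

T1 = [1 0 0; 1/2 1 0; 0 0 1]
T2·T1 = [-1 0 0; 1/2 1 0; 0 0 1]
T3·…·T1 = [1 0 0; 1/2 1 0; 0 0 1]
T4·…·T1 = [1 0 0; 1 1 0; 0 0 1]
T5·…·T1 = [1 0 0; 3 1 0; 0 0 1]
T6·…·T1 = [1 0 0; 9/2 3/2 0; 0 0 1]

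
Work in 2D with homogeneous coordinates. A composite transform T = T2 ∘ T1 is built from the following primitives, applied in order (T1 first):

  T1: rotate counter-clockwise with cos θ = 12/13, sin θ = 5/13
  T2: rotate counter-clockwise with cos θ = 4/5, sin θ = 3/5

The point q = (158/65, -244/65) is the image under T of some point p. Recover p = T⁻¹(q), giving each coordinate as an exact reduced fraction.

T1 = [12/13 -5/13 0; 5/13 12/13 0; 0 0 1]
T2·T1 = [33/65 -56/65 0; 56/65 33/65 0; 0 0 1]
det M = 1; M⁻¹ = [33/65 56/65 0; -56/65 33/65 0; 0 0 1]
M⁻¹ · (158/65, -244/65)ᵀ = (-2, -4)ᵀ

p = (-2, -4)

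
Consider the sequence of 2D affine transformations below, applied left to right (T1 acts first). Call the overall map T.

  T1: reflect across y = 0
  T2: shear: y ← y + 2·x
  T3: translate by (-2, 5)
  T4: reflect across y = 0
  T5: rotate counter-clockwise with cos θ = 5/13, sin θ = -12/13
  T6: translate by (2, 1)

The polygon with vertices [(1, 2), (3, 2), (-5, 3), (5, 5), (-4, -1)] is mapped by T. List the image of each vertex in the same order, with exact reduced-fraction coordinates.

T1 reflect across y = 0: (1, 2) → (1, -2); (3, 2) → (3, -2); (-5, 3) → (-5, -3); (5, 5) → (5, -5); (-4, -1) → (-4, 1)
T2 shear: y ← y + 2·x: (1, -2) → (1, 0); (3, -2) → (3, 4); (-5, -3) → (-5, -13); (5, -5) → (5, 5); (-4, 1) → (-4, -7)
T3 translate by (-2, 5): (1, 0) → (-1, 5); (3, 4) → (1, 9); (-5, -13) → (-7, -8); (5, 5) → (3, 10); (-4, -7) → (-6, -2)
T4 reflect across y = 0: (-1, 5) → (-1, -5); (1, 9) → (1, -9); (-7, -8) → (-7, 8); (3, 10) → (3, -10); (-6, -2) → (-6, 2)
T5 rotate counter-clockwise with cos θ = 5/13, sin θ = -12/13: (-1, -5) → (-5, -1); (1, -9) → (-103/13, -57/13); (-7, 8) → (61/13, 124/13); (3, -10) → (-105/13, -86/13); (-6, 2) → (-6/13, 82/13)
T6 translate by (2, 1): (-5, -1) → (-3, 0); (-103/13, -57/13) → (-77/13, -44/13); (61/13, 124/13) → (87/13, 137/13); (-105/13, -86/13) → (-79/13, -73/13); (-6/13, 82/13) → (20/13, 95/13)

image vertices: (-3, 0), (-77/13, -44/13), (87/13, 137/13), (-79/13, -73/13), (20/13, 95/13)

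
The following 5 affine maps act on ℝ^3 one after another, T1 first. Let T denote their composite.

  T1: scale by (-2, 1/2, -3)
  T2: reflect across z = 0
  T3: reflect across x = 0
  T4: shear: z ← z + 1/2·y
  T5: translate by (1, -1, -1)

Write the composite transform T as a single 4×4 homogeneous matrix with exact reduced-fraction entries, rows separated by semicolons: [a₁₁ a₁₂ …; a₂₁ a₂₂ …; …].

T1 = [-2 0 0 0; 0 1/2 0 0; 0 0 -3 0; 0 0 0 1]
T2·T1 = [-2 0 0 0; 0 1/2 0 0; 0 0 3 0; 0 0 0 1]
T3·…·T1 = [2 0 0 0; 0 1/2 0 0; 0 0 3 0; 0 0 0 1]
T4·…·T1 = [2 0 0 0; 0 1/2 0 0; 0 1/4 3 0; 0 0 0 1]
T5·…·T1 = [2 0 0 1; 0 1/2 0 -1; 0 1/4 3 -1; 0 0 0 1]

T = [2 0 0 1; 0 1/2 0 -1; 0 1/4 3 -1; 0 0 0 1]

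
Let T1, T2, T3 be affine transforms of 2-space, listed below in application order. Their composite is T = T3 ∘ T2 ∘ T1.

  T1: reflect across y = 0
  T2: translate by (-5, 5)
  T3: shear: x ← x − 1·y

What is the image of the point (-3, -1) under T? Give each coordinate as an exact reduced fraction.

T(p) = (-14, 6)

T1 reflect across y = 0: (-3, -1) → (-3, 1)
T2 translate by (-5, 5): (-3, 1) → (-8, 6)
T3 shear: x ← x − 1·y: (-8, 6) → (-14, 6)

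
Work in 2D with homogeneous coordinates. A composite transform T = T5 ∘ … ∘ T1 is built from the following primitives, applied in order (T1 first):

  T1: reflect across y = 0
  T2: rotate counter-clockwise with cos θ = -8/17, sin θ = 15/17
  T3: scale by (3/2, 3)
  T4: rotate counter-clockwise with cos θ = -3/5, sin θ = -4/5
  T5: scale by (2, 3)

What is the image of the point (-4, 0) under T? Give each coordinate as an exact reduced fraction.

T(p) = (-1728/85, 1044/85)

T1 reflect across y = 0: (-4, 0) → (-4, 0)
T2 rotate counter-clockwise with cos θ = -8/17, sin θ = 15/17: (-4, 0) → (32/17, -60/17)
T3 scale by (3/2, 3): (32/17, -60/17) → (48/17, -180/17)
T4 rotate counter-clockwise with cos θ = -3/5, sin θ = -4/5: (48/17, -180/17) → (-864/85, 348/85)
T5 scale by (2, 3): (-864/85, 348/85) → (-1728/85, 1044/85)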